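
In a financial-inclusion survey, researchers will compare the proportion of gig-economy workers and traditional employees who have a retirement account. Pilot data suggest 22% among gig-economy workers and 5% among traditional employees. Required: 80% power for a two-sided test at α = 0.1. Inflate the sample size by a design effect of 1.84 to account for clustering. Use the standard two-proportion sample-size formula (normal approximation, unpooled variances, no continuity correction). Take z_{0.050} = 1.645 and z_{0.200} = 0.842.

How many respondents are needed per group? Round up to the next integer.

n = 87 per group

n = (z_{α/2} + z_β)² · [p₁(1−p₁) + p₂(1−p₂)] / (p₁ − p₂)²
  = (1.645 + 0.842)² · (0.22·0.78 + 0.05·0.95) / (0.17)²
  = (2.487)² · (0.1716 + 0.0475) / 0.0289
  = 6.1852 · 0.2191 / 0.0289
  = 46.89
Design effect: 1.84 × 46.89 = 86.28.
Round up → n = 87 per group.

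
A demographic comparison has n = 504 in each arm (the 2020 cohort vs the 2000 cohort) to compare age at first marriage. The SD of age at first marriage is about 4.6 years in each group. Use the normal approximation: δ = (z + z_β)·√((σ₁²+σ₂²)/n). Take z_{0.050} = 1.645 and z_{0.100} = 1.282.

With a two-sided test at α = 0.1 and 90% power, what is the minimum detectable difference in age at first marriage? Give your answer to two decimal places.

δ = (z_{α/2} + z_β) · √((σ₁²+σ₂²)/n)
  = (1.645 + 1.282) · √(42.32/504)
  = 2.927 · √0.08397
  = 2.927 · 0.2898
  = 0.8482

Minimum detectable difference ≈ 0.85 years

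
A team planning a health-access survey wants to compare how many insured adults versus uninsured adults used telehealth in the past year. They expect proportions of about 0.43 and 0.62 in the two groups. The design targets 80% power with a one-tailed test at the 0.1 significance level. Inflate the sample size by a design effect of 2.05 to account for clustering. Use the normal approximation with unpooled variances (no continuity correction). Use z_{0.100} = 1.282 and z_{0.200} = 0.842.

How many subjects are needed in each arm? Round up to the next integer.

n = (z_α + z_β)² · [p₁(1−p₁) + p₂(1−p₂)] / (p₁ − p₂)²
  = (1.282 + 0.842)² · (0.43·0.57 + 0.62·0.38) / (-0.19)²
  = (2.124)² · (0.2451 + 0.2356) / 0.0361
  = 4.5114 · 0.4807 / 0.0361
  = 60.07
Design effect: 2.05 × 60.07 = 123.15.
Round up → n = 124 per group.

n = 124 per group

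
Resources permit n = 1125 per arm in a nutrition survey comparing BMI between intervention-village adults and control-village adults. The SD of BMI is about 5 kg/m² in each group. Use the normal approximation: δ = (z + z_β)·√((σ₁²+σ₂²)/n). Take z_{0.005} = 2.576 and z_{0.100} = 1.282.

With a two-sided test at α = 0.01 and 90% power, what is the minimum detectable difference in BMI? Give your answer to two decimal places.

δ = (z_{α/2} + z_β) · √((σ₁²+σ₂²)/n)
  = (2.576 + 1.282) · √(50/1125)
  = 3.858 · √0.04444
  = 3.858 · 0.2108
  = 0.8133

Minimum detectable difference ≈ 0.81 kg/m²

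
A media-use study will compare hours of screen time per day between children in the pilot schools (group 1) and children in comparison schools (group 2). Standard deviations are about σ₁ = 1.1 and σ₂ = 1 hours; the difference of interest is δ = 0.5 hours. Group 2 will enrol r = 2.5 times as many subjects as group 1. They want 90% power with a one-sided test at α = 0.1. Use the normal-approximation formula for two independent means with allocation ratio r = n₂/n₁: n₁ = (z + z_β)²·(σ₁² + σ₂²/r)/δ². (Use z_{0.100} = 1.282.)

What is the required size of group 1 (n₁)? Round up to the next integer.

n₁ = (z_α + z_β)² · (σ₁² + σ₂²/r) / δ²
   = (1.282 + 1.282)² · (1.1² + 1²/2.5) / 0.5²
   = 6.5741 · (1.21 + 0.4) / 0.25
   = 6.5741 · 1.61 / 0.25
   = 42.34
Round up → n₁ = 43; n₂ = r·n₁ = 2.5 × 43 = 108.

n₁ = 43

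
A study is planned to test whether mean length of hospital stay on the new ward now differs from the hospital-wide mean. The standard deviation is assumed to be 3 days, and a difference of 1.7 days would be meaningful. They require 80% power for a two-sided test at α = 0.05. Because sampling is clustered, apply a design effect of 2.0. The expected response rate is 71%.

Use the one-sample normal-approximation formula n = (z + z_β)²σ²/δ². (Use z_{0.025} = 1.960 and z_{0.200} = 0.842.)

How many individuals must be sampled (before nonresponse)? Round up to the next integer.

n = 69

n = (z_{α/2} + z_β)² · σ² / δ²
  = (1.960 + 0.842)² · 3² / 1.7²
  = 7.8512 · 9 / 2.89
  = 24.45
Design effect: 2.0 × 24.45 = 48.90.
Adjust for 71% response: 48.90 / 0.71 = 68.87.
Round up → n = 69.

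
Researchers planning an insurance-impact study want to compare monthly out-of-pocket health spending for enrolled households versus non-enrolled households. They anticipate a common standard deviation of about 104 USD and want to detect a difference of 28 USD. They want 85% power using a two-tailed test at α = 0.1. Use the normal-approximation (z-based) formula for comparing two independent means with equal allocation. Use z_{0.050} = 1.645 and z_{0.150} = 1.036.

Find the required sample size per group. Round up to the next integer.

n = 199 per group

n = (z_{α/2} + z_β)² · (σ₁² + σ₂²) / δ²
  = (1.645 + 1.036)² · (2·104² = 21632) / 28²
  = 7.1878 · 21632 / 784
  = 198.32
Round up → n = 199 per group.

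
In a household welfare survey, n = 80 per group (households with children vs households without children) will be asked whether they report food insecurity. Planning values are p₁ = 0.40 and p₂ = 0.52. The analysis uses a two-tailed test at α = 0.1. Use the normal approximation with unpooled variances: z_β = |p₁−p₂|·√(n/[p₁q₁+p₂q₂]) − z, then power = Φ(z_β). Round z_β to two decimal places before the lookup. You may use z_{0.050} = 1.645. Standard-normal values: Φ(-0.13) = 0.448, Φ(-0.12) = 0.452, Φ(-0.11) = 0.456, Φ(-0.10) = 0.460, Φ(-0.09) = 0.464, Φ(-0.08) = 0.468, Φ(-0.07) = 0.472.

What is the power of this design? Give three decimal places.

z_β = |p₁−p₂|·√(n/[p₁q₁+p₂q₂]) − z_{α/2}
    = 0.12 · √(80/0.4896) − 1.645
    = 0.12 · 12.7827 − 1.645
    = 1.5339 − 1.645 = -0.1111 → -0.11
Power = Φ(-0.11) = 0.456.

Power ≈ 0.456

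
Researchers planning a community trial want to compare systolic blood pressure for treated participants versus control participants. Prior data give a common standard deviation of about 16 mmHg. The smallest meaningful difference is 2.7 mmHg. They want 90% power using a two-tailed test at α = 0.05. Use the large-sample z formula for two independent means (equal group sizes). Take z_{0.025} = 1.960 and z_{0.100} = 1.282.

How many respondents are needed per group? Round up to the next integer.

n = 739 per group

n = (z_{α/2} + z_β)² · (σ₁² + σ₂²) / δ²
  = (1.960 + 1.282)² · (2·16² = 512) / 2.7²
  = 10.5106 · 512 / 7.29
  = 738.19
Round up → n = 739 per group.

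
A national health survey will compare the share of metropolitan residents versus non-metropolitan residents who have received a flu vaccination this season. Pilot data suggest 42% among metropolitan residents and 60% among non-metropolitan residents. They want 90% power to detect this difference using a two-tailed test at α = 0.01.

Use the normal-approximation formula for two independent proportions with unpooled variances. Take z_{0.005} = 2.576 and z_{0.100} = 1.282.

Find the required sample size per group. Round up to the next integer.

n = (z_{α/2} + z_β)² · [p₁(1−p₁) + p₂(1−p₂)] / (p₁ − p₂)²
  = (2.576 + 1.282)² · (0.42·0.58 + 0.60·0.40) / (-0.18)²
  = (3.858)² · (0.2436 + 0.2400) / 0.0324
  = 14.8842 · 0.4836 / 0.0324
  = 222.16
Round up → n = 223 per group.

n = 223 per group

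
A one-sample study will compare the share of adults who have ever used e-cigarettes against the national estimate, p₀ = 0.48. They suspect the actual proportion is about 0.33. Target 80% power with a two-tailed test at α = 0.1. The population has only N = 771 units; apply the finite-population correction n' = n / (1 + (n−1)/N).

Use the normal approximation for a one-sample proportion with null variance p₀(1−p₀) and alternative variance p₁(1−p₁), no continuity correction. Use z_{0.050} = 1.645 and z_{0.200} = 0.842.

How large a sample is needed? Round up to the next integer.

n = 61

n = [z_{α/2}·√(p₀q₀) + z_β·√(p₁q₁)]² / (p₁ − p₀)²
  = [1.645·√(0.48·0.52) + 0.842·√(0.33·0.67)]² / (-0.15)²
  = [1.645·0.4996 + 0.842·0.4702]² / 0.0225
  = [1.2178]² / 0.0225
  = 65.91
Finite-population correction (N = 771): 65.91 / (1 + (65.91 − 1)/771) = 60.79.
Round up → n = 61.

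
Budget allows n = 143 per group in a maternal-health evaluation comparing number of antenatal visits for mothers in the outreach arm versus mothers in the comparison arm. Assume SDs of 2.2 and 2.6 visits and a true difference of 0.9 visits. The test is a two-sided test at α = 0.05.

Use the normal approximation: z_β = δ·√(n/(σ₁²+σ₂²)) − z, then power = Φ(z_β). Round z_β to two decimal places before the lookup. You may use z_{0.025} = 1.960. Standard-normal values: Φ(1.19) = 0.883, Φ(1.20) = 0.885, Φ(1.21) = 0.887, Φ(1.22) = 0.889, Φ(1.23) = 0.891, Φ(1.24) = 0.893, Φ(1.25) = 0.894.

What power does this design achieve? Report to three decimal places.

Power ≈ 0.885

z_β = δ·√(n/(σ₁²+σ₂²)) − z_{α/2}
    = 0.9 · √(143/11.6) − 1.960
    = 0.9 · 3.51107 − 1.960
    = 3.1600 − 1.960 = 1.2000 → 1.20
Power = Φ(1.20) = 0.885.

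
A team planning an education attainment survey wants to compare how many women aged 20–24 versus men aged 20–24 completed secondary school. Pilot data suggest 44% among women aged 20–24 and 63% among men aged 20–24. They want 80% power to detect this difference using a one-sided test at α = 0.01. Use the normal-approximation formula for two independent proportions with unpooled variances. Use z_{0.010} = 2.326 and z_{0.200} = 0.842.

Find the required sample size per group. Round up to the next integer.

n = (z_α + z_β)² · [p₁(1−p₁) + p₂(1−p₂)] / (p₁ − p₂)²
  = (2.326 + 0.842)² · (0.44·0.56 + 0.63·0.37) / (-0.19)²
  = (3.168)² · (0.2464 + 0.2331) / 0.0361
  = 10.0362 · 0.4795 / 0.0361
  = 133.31
Round up → n = 134 per group.

n = 134 per group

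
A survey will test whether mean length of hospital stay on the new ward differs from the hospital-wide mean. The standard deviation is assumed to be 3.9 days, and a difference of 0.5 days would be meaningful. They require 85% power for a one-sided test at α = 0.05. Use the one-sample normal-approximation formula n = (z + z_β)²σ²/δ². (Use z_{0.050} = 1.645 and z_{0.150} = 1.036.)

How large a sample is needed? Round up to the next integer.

n = (z_α + z_β)² · σ² / δ²
  = (1.645 + 1.036)² · 3.9² / 0.5²
  = 7.1878 · 15.21 / 0.25
  = 437.30
Round up → n = 438.

n = 438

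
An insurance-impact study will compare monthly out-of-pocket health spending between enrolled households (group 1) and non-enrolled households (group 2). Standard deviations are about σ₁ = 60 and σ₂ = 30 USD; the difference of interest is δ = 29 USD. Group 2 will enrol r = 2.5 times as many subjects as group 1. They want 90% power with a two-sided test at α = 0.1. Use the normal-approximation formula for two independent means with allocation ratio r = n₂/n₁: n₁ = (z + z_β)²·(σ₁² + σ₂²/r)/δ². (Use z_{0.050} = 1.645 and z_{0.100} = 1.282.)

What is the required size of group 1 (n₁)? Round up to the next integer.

n₁ = 41

n₁ = (z_{α/2} + z_β)² · (σ₁² + σ₂²/r) / δ²
   = (1.645 + 1.282)² · (60² + 30²/2.5) / 29²
   = 8.5673 · (3600 + 360) / 841
   = 8.5673 · 3960 / 841
   = 40.34
Round up → n₁ = 41; n₂ = r·n₁ = 2.5 × 41 = 103.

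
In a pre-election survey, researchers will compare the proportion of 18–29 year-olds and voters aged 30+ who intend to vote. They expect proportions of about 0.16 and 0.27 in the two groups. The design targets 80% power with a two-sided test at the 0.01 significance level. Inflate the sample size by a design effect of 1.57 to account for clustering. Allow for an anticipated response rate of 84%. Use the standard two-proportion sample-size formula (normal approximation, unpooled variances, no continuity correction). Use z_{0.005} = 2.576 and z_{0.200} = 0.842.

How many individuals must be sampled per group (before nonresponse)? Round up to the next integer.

n = (z_{α/2} + z_β)² · [p₁(1−p₁) + p₂(1−p₂)] / (p₁ − p₂)²
  = (2.576 + 0.842)² · (0.16·0.84 + 0.27·0.73) / (-0.11)²
  = (3.418)² · (0.1344 + 0.1971) / 0.0121
  = 11.6827 · 0.3315 / 0.0121
  = 320.07
Design effect: 1.57 × 320.07 = 502.51.
Adjust for 84% response: 502.51 / 0.84 = 598.22.
Round up → n = 599 per group.

n = 599 per group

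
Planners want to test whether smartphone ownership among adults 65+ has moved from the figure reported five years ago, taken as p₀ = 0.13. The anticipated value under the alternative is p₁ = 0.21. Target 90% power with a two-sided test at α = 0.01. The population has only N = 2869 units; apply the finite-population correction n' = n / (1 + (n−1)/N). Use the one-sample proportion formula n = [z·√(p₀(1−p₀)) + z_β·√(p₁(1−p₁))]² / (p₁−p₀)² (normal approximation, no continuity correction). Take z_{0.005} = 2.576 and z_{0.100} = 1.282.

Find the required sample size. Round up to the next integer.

n = [z_{α/2}·√(p₀q₀) + z_β·√(p₁q₁)]² / (p₁ − p₀)²
  = [2.576·√(0.13·0.87) + 1.282·√(0.21·0.79)]² / (0.08)²
  = [2.576·0.3363 + 1.282·0.4073]² / 0.0064
  = [1.3885]² / 0.0064
  = 301.23
Finite-population correction (N = 2869): 301.23 / (1 + (301.23 − 1)/2869) = 272.70.
Round up → n = 273.

n = 273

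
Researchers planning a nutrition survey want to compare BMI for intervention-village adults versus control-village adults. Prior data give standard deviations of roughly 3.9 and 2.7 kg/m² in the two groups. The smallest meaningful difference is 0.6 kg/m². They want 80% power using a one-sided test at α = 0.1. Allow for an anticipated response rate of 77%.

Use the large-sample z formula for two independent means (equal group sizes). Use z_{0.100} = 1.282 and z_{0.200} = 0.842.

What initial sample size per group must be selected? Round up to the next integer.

n = 367 per group

n = (z_α + z_β)² · (σ₁² + σ₂²) / δ²
  = (1.282 + 0.842)² · (3.9² + 2.7² = 22.5) / 0.6²
  = 4.5114 · 22.5 / 0.36
  = 281.96
Adjust for 77% response: 281.96 / 0.77 = 366.18.
Round up → n = 367 per group.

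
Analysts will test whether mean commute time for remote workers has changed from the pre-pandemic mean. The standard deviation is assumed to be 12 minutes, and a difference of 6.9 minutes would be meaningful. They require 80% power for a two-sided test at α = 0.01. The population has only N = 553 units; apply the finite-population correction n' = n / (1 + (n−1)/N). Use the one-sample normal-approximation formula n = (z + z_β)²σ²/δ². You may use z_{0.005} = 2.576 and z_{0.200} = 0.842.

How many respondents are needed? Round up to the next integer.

n = 34

n = (z_{α/2} + z_β)² · σ² / δ²
  = (2.576 + 0.842)² · 12² / 6.9²
  = 11.6827 · 144 / 47.61
  = 35.34
Finite-population correction (N = 553): 35.34 / (1 + (35.34 − 1)/553) = 33.27.
Round up → n = 34.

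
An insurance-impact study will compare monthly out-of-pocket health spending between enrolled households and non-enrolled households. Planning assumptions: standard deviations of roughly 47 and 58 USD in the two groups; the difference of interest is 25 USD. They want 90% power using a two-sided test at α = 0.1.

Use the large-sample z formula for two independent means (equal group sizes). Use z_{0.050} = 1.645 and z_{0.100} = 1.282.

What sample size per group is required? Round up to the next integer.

n = (z_{α/2} + z_β)² · (σ₁² + σ₂²) / δ²
  = (1.645 + 1.282)² · (47² + 58² = 5573) / 25²
  = 8.5673 · 5573 / 625
  = 76.39
Round up → n = 77 per group.

n = 77 per group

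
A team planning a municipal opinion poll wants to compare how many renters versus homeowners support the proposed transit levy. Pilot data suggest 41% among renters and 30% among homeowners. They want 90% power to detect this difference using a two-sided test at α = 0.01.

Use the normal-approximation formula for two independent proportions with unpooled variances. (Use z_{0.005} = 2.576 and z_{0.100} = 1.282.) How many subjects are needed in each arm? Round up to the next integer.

n = (z_{α/2} + z_β)² · [p₁(1−p₁) + p₂(1−p₂)] / (p₁ − p₂)²
  = (2.576 + 1.282)² · (0.41·0.59 + 0.30·0.70) / (0.11)²
  = (3.858)² · (0.2419 + 0.2100) / 0.0121
  = 14.8842 · 0.4519 / 0.0121
  = 555.88
Round up → n = 556 per group.

n = 556 per group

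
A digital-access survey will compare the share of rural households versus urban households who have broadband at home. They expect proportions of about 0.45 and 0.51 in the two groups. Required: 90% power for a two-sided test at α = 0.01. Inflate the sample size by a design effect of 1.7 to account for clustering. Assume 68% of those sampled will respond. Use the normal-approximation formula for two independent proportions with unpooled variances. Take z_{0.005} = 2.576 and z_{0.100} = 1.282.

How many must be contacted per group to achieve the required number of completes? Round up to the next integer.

n = 5142 per group

n = (z_{α/2} + z_β)² · [p₁(1−p₁) + p₂(1−p₂)] / (p₁ − p₂)²
  = (2.576 + 1.282)² · (0.45·0.55 + 0.51·0.49) / (-0.06)²
  = (3.858)² · (0.2475 + 0.2499) / 0.0036
  = 14.8842 · 0.4974 / 0.0036
  = 2056.50
Design effect: 1.7 × 2056.50 = 3496.04.
Adjust for 68% response: 3496.04 / 0.68 = 5141.24.
Round up → n = 5142 per group.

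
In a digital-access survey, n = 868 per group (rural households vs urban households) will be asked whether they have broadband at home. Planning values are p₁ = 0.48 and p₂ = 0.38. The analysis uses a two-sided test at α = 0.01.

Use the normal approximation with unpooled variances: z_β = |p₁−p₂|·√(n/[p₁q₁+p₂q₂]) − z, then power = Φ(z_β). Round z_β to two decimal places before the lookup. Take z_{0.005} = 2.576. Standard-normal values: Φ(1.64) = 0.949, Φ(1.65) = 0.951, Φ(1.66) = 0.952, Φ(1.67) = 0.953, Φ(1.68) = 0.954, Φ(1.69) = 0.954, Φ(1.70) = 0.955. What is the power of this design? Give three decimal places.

z_β = |p₁−p₂|·√(n/[p₁q₁+p₂q₂]) − z_{α/2}
    = 0.10 · √(868/0.4852) − 2.576
    = 0.10 · 42.2960 − 2.576
    = 4.2296 − 2.576 = 1.6536 → 1.65
Power = Φ(1.65) = 0.951.

Power ≈ 0.951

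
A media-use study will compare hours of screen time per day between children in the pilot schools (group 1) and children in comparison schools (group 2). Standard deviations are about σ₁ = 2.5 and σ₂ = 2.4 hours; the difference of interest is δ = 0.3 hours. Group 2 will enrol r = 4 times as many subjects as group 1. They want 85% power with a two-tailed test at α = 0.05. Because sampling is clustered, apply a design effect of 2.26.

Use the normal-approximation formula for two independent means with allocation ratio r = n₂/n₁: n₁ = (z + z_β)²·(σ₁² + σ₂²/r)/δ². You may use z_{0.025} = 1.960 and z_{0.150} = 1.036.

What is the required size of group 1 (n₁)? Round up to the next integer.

n₁ = 1734

n₁ = (z_{α/2} + z_β)² · (σ₁² + σ₂²/r) / δ²
   = (1.960 + 1.036)² · (2.5² + 2.4²/4) / 0.3²
   = 8.9760 · (6.25 + 1.44) / 0.09
   = 8.9760 · 7.69 / 0.09
   = 766.95
Design effect: 2.26 × 766.95 = 1733.31.
Round up → n₁ = 1734; n₂ = r·n₁ = 4 × 1734 = 6936.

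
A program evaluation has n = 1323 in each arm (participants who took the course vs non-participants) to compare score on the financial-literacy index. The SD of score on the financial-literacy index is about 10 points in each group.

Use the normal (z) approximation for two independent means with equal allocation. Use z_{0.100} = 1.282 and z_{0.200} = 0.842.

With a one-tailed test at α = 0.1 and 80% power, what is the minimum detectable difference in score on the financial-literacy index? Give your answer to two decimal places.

δ = (z_α + z_β) · √((σ₁²+σ₂²)/n)
  = (1.282 + 0.842) · √(200/1323)
  = 2.124 · √0.15117
  = 2.124 · 0.3888
  = 0.8258

Minimum detectable difference ≈ 0.83 points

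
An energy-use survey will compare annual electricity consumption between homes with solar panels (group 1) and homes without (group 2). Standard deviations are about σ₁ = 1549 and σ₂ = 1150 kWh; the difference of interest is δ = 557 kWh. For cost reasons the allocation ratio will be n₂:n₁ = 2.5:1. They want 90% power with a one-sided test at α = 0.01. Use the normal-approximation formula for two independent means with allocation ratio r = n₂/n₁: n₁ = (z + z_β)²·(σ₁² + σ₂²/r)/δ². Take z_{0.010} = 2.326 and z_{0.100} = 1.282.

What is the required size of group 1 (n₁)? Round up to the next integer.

n₁ = (z_α + z_β)² · (σ₁² + σ₂²/r) / δ²
   = (2.326 + 1.282)² · (1549² + 1150²/2.5) / 557²
   = 13.0177 · (2399401 + 529000) / 310249
   = 13.0177 · 2928401 / 310249
   = 122.87
Round up → n₁ = 123; n₂ = r·n₁ = 2.5 × 123 = 308.

n₁ = 123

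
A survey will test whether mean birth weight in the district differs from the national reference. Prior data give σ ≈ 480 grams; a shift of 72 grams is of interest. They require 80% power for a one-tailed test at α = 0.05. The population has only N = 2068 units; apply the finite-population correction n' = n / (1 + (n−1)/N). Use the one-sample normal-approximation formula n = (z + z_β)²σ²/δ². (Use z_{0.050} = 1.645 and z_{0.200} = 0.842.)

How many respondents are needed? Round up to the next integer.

n = 243

n = (z_α + z_β)² · σ² / δ²
  = (1.645 + 0.842)² · 480² / 72²
  = 6.1852 · 230400 / 5184
  = 274.90
Finite-population correction (N = 2068): 274.90 / (1 + (274.90 − 1)/2068) = 242.75.
Round up → n = 243.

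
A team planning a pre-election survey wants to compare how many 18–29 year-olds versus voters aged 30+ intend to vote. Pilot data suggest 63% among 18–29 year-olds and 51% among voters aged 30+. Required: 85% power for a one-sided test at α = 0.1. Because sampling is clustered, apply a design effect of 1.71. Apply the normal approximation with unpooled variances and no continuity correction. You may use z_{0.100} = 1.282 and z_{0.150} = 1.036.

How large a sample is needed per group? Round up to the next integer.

n = 309 per group

n = (z_α + z_β)² · [p₁(1−p₁) + p₂(1−p₂)] / (p₁ − p₂)²
  = (1.282 + 1.036)² · (0.63·0.37 + 0.51·0.49) / (0.12)²
  = (2.318)² · (0.2331 + 0.2499) / 0.0144
  = 5.3731 · 0.4830 / 0.0144
  = 180.22
Design effect: 1.71 × 180.22 = 308.18.
Round up → n = 309 per group.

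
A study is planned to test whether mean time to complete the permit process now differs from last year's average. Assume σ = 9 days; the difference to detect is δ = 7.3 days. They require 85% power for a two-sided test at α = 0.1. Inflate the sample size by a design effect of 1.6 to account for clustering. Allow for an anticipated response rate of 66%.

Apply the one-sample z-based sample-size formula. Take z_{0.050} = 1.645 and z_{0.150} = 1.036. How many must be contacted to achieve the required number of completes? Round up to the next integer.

n = (z_{α/2} + z_β)² · σ² / δ²
  = (1.645 + 1.036)² · 9² / 7.3²
  = 7.1878 · 81 / 53.29
  = 10.93
Design effect: 1.6 × 10.93 = 17.48.
Adjust for 66% response: 17.48 / 0.66 = 26.49.
Round up → n = 27.

n = 27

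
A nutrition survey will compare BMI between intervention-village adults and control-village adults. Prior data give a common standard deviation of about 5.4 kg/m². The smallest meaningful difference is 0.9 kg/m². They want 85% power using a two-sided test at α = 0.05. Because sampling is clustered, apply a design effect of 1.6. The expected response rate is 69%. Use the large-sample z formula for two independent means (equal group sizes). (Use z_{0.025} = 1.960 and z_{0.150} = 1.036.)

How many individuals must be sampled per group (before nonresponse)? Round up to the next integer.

n = 1499 per group

n = (z_{α/2} + z_β)² · (σ₁² + σ₂²) / δ²
  = (1.960 + 1.036)² · (2·5.4² = 58.32) / 0.9²
  = 8.9760 · 58.32 / 0.81
  = 646.27
Design effect: 1.6 × 646.27 = 1034.04.
Adjust for 69% response: 1034.04 / 0.69 = 1498.60.
Round up → n = 1499 per group.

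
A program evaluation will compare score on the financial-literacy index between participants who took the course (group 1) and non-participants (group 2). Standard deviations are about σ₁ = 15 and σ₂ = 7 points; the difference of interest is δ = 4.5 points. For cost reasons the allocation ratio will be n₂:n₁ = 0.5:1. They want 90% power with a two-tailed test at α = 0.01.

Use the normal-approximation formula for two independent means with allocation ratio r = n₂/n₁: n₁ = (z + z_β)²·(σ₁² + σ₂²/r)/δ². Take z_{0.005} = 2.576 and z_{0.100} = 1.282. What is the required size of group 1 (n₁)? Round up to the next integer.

n₁ = 238

n₁ = (z_{α/2} + z_β)² · (σ₁² + σ₂²/r) / δ²
   = (2.576 + 1.282)² · (15² + 7²/0.5) / 4.5²
   = 14.8842 · (225 + 98) / 20.25
   = 14.8842 · 323 / 20.25
   = 237.41
Round up → n₁ = 238; n₂ = r·n₁ = 0.5 × 238 = 119.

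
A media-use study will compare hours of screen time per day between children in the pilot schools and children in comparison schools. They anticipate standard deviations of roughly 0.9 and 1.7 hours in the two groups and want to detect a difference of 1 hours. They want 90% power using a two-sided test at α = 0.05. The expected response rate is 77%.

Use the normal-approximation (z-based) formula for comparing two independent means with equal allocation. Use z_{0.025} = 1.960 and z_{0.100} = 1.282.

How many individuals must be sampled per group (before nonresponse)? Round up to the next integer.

n = 51 per group

n = (z_{α/2} + z_β)² · (σ₁² + σ₂²) / δ²
  = (1.960 + 1.282)² · (0.9² + 1.7² = 3.7) / 1²
  = 10.5106 · 3.7 / 1
  = 38.89
Adjust for 77% response: 38.89 / 0.77 = 50.51.
Round up → n = 51 per group.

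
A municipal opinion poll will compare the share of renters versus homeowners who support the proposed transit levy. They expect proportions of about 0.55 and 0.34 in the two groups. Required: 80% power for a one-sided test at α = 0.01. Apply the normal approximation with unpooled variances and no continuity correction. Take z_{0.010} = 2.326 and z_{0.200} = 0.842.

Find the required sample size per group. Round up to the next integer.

n = (z_α + z_β)² · [p₁(1−p₁) + p₂(1−p₂)] / (p₁ − p₂)²
  = (2.326 + 0.842)² · (0.55·0.45 + 0.34·0.66) / (0.21)²
  = (3.168)² · (0.2475 + 0.2244) / 0.0441
  = 10.0362 · 0.4719 / 0.0441
  = 107.39
Round up → n = 108 per group.

n = 108 per group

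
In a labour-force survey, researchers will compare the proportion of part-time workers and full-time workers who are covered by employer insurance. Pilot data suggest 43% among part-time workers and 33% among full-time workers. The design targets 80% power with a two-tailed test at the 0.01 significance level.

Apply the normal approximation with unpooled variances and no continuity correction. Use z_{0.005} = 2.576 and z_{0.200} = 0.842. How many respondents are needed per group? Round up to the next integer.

n = (z_{α/2} + z_β)² · [p₁(1−p₁) + p₂(1−p₂)] / (p₁ − p₂)²
  = (2.576 + 0.842)² · (0.43·0.57 + 0.33·0.67) / (0.10)²
  = (3.418)² · (0.2451 + 0.2211) / 0.0100
  = 11.6827 · 0.4662 / 0.0100
  = 544.65
Round up → n = 545 per group.

n = 545 per group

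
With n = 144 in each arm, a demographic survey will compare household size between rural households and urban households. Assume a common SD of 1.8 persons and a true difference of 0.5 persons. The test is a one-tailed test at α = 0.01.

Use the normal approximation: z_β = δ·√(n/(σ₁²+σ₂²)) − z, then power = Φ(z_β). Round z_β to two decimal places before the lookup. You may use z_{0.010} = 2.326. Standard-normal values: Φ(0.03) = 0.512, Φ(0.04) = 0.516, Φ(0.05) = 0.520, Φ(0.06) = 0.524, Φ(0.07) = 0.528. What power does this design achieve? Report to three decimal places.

z_β = δ·√(n/(σ₁²+σ₂²)) − z_α
    = 0.5 · √(144/6.48) − 2.326
    = 0.5 · 4.71405 − 2.326
    = 2.3570 − 2.326 = 0.0310 → 0.03
Power = Φ(0.03) = 0.512.

Power ≈ 0.512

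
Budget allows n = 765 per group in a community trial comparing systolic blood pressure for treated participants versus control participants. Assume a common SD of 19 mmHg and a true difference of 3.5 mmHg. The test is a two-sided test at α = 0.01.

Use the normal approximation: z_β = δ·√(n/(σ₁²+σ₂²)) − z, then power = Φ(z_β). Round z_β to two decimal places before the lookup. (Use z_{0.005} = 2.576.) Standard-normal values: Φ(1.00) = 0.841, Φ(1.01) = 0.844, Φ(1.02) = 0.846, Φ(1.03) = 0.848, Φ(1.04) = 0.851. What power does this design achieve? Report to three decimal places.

z_β = δ·√(n/(σ₁²+σ₂²)) − z_{α/2}
    = 3.5 · √(765/722) − 2.576
    = 3.5 · 1.02935 − 2.576
    = 3.6027 − 2.576 = 1.0267 → 1.03
Power = Φ(1.03) = 0.848.

Power ≈ 0.848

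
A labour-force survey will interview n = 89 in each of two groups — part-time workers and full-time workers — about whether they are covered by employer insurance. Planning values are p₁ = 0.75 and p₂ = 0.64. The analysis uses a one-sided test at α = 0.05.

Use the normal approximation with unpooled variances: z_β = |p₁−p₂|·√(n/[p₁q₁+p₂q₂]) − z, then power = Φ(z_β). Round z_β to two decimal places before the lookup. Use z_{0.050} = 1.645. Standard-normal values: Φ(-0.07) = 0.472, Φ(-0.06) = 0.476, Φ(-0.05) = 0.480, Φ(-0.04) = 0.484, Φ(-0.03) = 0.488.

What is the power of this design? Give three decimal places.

z_β = |p₁−p₂|·√(n/[p₁q₁+p₂q₂]) − z_α
    = 0.11 · √(89/0.4179) − 1.645
    = 0.11 · 14.5935 − 1.645
    = 1.6053 − 1.645 = -0.0397 → -0.04
Power = Φ(-0.04) = 0.484.

Power ≈ 0.484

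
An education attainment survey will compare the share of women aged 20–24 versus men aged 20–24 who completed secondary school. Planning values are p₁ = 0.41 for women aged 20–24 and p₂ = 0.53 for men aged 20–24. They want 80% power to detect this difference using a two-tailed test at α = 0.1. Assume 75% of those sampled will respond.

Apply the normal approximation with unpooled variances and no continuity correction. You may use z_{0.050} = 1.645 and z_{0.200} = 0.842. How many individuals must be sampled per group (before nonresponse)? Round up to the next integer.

n = (z_{α/2} + z_β)² · [p₁(1−p₁) + p₂(1−p₂)] / (p₁ − p₂)²
  = (1.645 + 0.842)² · (0.41·0.59 + 0.53·0.47) / (-0.12)²
  = (2.487)² · (0.2419 + 0.2491) / 0.0144
  = 6.1852 · 0.4910 / 0.0144
  = 210.90
Adjust for 75% response: 210.90 / 0.75 = 281.20.
Round up → n = 282 per group.

n = 282 per group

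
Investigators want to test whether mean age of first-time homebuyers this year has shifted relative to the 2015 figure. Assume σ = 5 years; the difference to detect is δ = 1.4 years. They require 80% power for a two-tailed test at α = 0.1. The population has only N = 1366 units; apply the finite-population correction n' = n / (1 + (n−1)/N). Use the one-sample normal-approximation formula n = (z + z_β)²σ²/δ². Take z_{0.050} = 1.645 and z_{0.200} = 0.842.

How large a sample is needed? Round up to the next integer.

n = 75

n = (z_{α/2} + z_β)² · σ² / δ²
  = (1.645 + 0.842)² · 5² / 1.4²
  = 6.1852 · 25 / 1.96
  = 78.89
Finite-population correction (N = 1366): 78.89 / (1 + (78.89 − 1)/1366) = 74.64.
Round up → n = 75.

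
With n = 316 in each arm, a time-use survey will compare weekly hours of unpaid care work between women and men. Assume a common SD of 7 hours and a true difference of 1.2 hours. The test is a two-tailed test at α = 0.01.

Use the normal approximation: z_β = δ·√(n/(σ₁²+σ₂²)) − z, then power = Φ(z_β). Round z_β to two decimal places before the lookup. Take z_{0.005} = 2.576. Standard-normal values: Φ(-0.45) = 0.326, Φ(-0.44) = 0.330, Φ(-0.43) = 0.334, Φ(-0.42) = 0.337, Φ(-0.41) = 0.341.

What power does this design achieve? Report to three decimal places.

Power ≈ 0.337

z_β = δ·√(n/(σ₁²+σ₂²)) − z_{α/2}
    = 1.2 · √(316/98) − 2.576
    = 1.2 · 1.79569 − 2.576
    = 2.1548 − 2.576 = -0.4212 → -0.42
Power = Φ(-0.42) = 0.337.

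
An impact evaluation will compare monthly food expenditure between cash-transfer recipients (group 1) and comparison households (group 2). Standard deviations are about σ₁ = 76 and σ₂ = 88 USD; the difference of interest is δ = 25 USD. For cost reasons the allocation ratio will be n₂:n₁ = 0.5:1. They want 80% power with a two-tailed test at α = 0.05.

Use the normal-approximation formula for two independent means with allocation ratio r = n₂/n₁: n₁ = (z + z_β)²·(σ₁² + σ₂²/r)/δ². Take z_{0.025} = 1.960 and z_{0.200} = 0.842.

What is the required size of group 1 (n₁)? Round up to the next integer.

n₁ = 268

n₁ = (z_{α/2} + z_β)² · (σ₁² + σ₂²/r) / δ²
   = (1.960 + 0.842)² · (76² + 88²/0.5) / 25²
   = 7.8512 · (5776 + 15488) / 625
   = 7.8512 · 21264 / 625
   = 267.12
Round up → n₁ = 268; n₂ = r·n₁ = 0.5 × 268 = 134.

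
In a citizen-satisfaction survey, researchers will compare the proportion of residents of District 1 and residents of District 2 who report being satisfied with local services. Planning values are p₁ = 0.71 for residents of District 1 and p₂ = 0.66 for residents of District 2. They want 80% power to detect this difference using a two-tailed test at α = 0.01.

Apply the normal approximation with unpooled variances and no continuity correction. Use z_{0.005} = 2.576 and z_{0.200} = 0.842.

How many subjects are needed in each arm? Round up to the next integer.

n = (z_{α/2} + z_β)² · [p₁(1−p₁) + p₂(1−p₂)] / (p₁ − p₂)²
  = (2.576 + 0.842)² · (0.71·0.29 + 0.66·0.34) / (0.05)²
  = (3.418)² · (0.2059 + 0.2244) / 0.0025
  = 11.6827 · 0.4303 / 0.0025
  = 2010.83
Round up → n = 2011 per group.

n = 2011 per group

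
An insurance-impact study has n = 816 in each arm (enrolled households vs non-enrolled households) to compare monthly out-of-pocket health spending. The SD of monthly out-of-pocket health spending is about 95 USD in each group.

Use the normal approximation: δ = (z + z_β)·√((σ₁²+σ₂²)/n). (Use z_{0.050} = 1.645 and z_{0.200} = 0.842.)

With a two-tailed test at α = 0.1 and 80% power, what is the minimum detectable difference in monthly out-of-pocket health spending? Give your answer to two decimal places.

δ = (z_{α/2} + z_β) · √((σ₁²+σ₂²)/n)
  = (1.645 + 0.842) · √(18050/816)
  = 2.487 · √22.1201
  = 2.487 · 4.7032
  = 11.6969

Minimum detectable difference ≈ 11.70 USD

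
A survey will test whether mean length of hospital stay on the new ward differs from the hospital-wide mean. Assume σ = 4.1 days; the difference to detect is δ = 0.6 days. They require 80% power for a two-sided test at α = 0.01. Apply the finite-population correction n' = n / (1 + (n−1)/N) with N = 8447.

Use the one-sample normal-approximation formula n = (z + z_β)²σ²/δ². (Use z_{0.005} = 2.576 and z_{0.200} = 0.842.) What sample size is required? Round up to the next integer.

n = (z_{α/2} + z_β)² · σ² / δ²
  = (2.576 + 0.842)² · 4.1² / 0.6²
  = 11.6827 · 16.81 / 0.36
  = 545.52
Finite-population correction (N = 8447): 545.52 / (1 + (545.52 − 1)/8447) = 512.48.
Round up → n = 513.

n = 513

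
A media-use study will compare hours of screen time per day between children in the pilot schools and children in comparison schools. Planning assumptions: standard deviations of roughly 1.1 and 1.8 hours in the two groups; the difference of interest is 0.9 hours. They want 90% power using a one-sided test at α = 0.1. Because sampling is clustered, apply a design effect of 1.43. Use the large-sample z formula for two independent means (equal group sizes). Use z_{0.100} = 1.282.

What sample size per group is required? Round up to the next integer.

n = (z_α + z_β)² · (σ₁² + σ₂²) / δ²
  = (1.282 + 1.282)² · (1.1² + 1.8² = 4.45) / 0.9²
  = 6.5741 · 4.45 / 0.81
  = 36.12
Design effect: 1.43 × 36.12 = 51.65.
Round up → n = 52 per group.

n = 52 per group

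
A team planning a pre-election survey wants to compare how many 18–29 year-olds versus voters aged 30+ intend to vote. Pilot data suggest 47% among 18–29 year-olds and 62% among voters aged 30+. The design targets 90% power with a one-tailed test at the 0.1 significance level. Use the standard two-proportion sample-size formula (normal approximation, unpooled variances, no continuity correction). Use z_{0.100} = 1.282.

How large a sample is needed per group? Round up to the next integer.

n = 142 per group

n = (z_α + z_β)² · [p₁(1−p₁) + p₂(1−p₂)] / (p₁ − p₂)²
  = (1.282 + 1.282)² · (0.47·0.53 + 0.62·0.38) / (-0.15)²
  = (2.564)² · (0.2491 + 0.2356) / 0.0225
  = 6.5741 · 0.4847 / 0.0225
  = 141.62
Round up → n = 142 per group.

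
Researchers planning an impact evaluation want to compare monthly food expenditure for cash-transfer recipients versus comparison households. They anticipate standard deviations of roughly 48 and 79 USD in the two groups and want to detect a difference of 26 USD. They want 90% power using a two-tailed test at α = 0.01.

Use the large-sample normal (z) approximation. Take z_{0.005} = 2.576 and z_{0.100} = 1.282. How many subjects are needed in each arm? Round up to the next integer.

n = (z_{α/2} + z_β)² · (σ₁² + σ₂²) / δ²
  = (2.576 + 1.282)² · (48² + 79² = 8545) / 26²
  = 14.8842 · 8545 / 676
  = 188.14
Round up → n = 189 per group.

n = 189 per group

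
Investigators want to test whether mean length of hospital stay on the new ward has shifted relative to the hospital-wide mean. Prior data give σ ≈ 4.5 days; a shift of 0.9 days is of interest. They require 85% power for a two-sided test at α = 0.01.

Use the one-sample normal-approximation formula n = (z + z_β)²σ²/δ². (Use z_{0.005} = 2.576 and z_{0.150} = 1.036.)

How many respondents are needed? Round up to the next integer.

n = 327

n = (z_{α/2} + z_β)² · σ² / δ²
  = (2.576 + 1.036)² · 4.5² / 0.9²
  = 13.0465 · 20.25 / 0.81
  = 326.16
Round up → n = 327.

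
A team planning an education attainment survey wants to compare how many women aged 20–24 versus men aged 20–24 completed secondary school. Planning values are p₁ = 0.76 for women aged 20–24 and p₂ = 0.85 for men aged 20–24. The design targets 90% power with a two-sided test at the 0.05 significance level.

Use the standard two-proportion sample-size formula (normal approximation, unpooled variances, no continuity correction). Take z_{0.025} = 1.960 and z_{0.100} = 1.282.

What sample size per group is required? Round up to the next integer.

n = (z_{α/2} + z_β)² · [p₁(1−p₁) + p₂(1−p₂)] / (p₁ − p₂)²
  = (1.960 + 1.282)² · (0.76·0.24 + 0.85·0.15) / (-0.09)²
  = (3.242)² · (0.1824 + 0.1275) / 0.0081
  = 10.5106 · 0.3099 / 0.0081
  = 402.13
Round up → n = 403 per group.

n = 403 per group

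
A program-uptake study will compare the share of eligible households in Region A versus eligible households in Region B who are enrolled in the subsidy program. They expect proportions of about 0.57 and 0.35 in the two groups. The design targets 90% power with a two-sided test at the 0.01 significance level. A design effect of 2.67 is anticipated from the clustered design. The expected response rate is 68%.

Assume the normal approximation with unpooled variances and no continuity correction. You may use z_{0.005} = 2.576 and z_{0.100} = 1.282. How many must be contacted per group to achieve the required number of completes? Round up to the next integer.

n = 571 per group

n = (z_{α/2} + z_β)² · [p₁(1−p₁) + p₂(1−p₂)] / (p₁ − p₂)²
  = (2.576 + 1.282)² · (0.57·0.43 + 0.35·0.65) / (0.22)²
  = (3.858)² · (0.2451 + 0.2275) / 0.0484
  = 14.8842 · 0.4726 / 0.0484
  = 145.34
Design effect: 2.67 × 145.34 = 388.05.
Adjust for 68% response: 388.05 / 0.68 = 570.66.
Round up → n = 571 per group.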